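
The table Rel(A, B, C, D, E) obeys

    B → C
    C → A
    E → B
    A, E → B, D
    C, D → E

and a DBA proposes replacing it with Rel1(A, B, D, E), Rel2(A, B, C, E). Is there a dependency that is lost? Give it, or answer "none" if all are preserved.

Check C, D → E: no single fragment contains all of {C, D, E}, and the restricted closure of {C, D} across the fragments never reaches {E}.
B → C is preserved.
C → A is preserved.
E → B is preserved.
A, E → B, D is preserved.

C, D → E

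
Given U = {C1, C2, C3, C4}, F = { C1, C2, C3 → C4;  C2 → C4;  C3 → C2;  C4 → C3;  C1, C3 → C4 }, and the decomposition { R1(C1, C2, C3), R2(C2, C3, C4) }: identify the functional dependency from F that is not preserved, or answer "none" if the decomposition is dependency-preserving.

none

C1, C2, C3 → C4: restricted closure across fragments reaches C4.
C2 → C4 lies within R2.
C3 → C2 lies within R1.
C4 → C3 lies within R2.
C1, C3 → C4: restricted closure across fragments reaches C4.
Every dependency is enforceable on the fragments, so the decomposition is dependency-preserving.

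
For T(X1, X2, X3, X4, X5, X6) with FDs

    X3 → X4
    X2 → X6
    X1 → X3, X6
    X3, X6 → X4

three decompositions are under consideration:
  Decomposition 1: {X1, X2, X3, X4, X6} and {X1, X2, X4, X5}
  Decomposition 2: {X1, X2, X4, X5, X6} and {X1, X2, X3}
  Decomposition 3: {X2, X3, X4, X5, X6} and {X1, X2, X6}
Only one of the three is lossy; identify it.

Decomposition 1: common = {X1, X2, X4}, closure = {X1, X2, X3, X4, X6} → lossless.
Decomposition 2: common = {X1, X2}, closure = {X1, X2, X3, X4, X6} → lossless.
Decomposition 3: common = {X2, X6}, closure = {X2, X6} → lossy.

Decomposition 3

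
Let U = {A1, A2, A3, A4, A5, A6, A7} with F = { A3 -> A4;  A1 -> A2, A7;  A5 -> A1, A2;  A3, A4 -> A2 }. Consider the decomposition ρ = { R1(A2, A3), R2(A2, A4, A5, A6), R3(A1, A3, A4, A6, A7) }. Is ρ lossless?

Chase test. Columns are A1, A2, A3, A4, A5, A6, A7; row i has aⱼ where attribute j ∈ Ri, else bᵢⱼ.
Initial tableau (one row per fragment):
  row 1: b11 a2 a3 b14 b15 b16 b17
  row 2: b21 a2 b23 a4 a5 a6 b27
  row 3: a1 b32 a3 a4 b35 a6 a7
Rows 1 and 3 agree on A3; apply A3→A4 and equate their A4 entries.
Rows 1 and 3 agree on A3, A4; apply A3, A4→A2 and equate their A2 entries.
No row becomes fully distinguished — the join is lossy.

No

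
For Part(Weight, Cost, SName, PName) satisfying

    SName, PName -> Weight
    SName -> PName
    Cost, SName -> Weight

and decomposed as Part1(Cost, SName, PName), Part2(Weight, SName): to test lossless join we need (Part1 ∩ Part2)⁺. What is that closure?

Part1 ∩ Part2 = {SName}.
SName → PName applies, adding PName
SName, PName → Weight applies, adding Weight
Closure: {Weight, SName, PName}.

Weight, SName, PName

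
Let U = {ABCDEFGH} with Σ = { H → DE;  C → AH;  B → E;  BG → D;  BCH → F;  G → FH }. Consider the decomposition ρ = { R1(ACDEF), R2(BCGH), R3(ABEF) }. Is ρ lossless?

Chase test. Columns are ABCDEFGH; row i has aⱼ where attribute j ∈ Ri, else bᵢⱼ.
Initial tableau (one row per fragment):
  row 1: a1 b12 a3 a4 a5 a6 b17 b18
  row 2: b21 a2 a3 b24 b25 b26 a7 a8
  row 3: a1 a2 b33 b34 a5 a6 b37 b38
Rows 1 and 2 agree on C; apply C→AH and equate their AH entries.
Rows 2 and 3 agree on B; apply B→E and equate their E entries.
Rows 1 and 2 agree on H; apply H→DE and equate their DE entries.
No row becomes fully distinguished — the join is lossy.

No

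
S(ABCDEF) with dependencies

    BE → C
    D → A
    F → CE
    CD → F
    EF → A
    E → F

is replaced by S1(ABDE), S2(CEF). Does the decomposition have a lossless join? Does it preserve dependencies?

Lossless test: (E)⁺ = {ACEF}, which contains all of one fragment — lossless.
Dependency preservation: the restricted closure of {CD} across the fragments never reaches {F}, so CD → F cannot be enforced without a join — not preserved.

lossless but not dependency-preserving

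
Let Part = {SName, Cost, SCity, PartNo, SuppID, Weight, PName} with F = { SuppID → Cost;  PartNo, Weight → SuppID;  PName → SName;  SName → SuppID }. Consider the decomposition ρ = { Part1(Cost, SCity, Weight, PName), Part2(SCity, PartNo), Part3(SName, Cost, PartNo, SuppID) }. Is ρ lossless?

No

Chase test. Columns are SName, Cost, SCity, PartNo, SuppID, Weight, PName; row i has aⱼ where attribute j ∈ Parti, else bᵢⱼ.
Initial tableau (one row per fragment):
  row 1: b11 a2 a3 b14 b15 a6 a7
  row 2: b21 b22 a3 a4 b25 b26 b27
  row 3: a1 a2 b33 a4 a5 b36 b37
No row becomes fully distinguished — the join is lossy.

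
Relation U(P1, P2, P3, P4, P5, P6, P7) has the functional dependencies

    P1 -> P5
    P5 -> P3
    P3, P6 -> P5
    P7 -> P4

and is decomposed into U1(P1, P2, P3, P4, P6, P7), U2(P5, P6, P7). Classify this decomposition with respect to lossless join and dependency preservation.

lossy and not dependency-preserving

Lossless test: (P6, P7)⁺ = {P4, P6, P7}, which is a superkey of neither fragment — lossy.
Dependency preservation: the restricted closure of {P1} across the fragments never reaches {P5}, so P1 → P5 cannot be enforced without a join — not preserved.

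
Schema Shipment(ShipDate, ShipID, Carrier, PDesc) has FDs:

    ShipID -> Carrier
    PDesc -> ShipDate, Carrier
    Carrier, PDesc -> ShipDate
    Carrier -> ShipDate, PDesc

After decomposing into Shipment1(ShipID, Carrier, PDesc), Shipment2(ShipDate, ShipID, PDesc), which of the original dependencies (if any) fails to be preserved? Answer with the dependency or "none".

ShipID → Carrier lies within Shipment1.
PDesc → ShipDate, Carrier: restricted closure across fragments reaches ShipDate, Carrier.
Carrier, PDesc → ShipDate: restricted closure across fragments reaches ShipDate.
Carrier → ShipDate, PDesc: restricted closure across fragments reaches ShipDate, PDesc.
Every dependency is enforceable on the fragments, so the decomposition is dependency-preserving.

none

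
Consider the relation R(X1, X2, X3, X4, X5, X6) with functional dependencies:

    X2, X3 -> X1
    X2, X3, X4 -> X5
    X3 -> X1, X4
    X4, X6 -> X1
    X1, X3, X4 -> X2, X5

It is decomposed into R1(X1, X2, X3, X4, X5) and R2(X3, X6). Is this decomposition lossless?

Common attributes: R1 ∩ R2 = {X3}.
Closure of {X3}: X3 → X1, X4 applies, adding X1, X4; X1, X3, X4 → X2, X5 applies, adding X2, X5. So (X3)⁺ = {X1, X2, X3, X4, X5}.
This closure contains every attribute of R1, so R1 ∩ R2 → R1. The join is lossless.

Yes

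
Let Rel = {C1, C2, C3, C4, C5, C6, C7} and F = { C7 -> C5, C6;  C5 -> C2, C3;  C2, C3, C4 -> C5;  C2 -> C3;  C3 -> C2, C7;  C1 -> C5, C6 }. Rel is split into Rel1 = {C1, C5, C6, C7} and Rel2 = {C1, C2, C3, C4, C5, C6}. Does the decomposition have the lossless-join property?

Common attributes: Rel1 ∩ Rel2 = {C1, C5, C6}.
Closure of {C1, C5, C6}: C5 → C2, C3 applies, adding C2, C3; C3 → C2, C7 applies, adding C7. So (C1, C5, C6)⁺ = {C1, C2, C3, C5, C6, C7}.
This closure contains every attribute of Rel1, so Rel1 ∩ Rel2 → Rel1. The join is lossless.

Yes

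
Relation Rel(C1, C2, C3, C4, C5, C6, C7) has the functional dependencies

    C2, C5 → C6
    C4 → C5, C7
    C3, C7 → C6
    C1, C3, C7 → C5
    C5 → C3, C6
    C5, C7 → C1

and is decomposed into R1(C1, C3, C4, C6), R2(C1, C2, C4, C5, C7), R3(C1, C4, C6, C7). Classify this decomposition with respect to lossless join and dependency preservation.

lossless but not dependency-preserving

Lossless test (chase): Rows 1 and 2 agree on C4; apply C4→C5, C7 and equate their C5, C7 entries. Rows 1 and 3 agree on C4; apply C4→C5, C7 and equate their C5, C7 entries. Rows 1 and 2 agree on C5; apply C5→C3, C6 and equate their C3, C6 entries. Rows 1 and 3 agree on C5; apply C5→C3, C6 and equate their C3, C6 entries. Row 2 is now all distinguished symbols — the join is lossless.
Dependency preservation: the restricted closure of {C2, C5} across the fragments never reaches {C6}, so C2, C5 → C6 cannot be enforced without a join — not preserved.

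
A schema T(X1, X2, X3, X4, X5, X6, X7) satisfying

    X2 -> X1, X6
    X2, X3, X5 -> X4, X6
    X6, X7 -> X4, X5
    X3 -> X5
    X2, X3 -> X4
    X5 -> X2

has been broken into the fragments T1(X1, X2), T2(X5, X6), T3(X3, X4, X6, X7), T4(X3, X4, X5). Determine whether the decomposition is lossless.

Chase test. Columns are X1, X2, X3, X4, X5, X6, X7; row i has aⱼ where attribute j ∈ Ti, else bᵢⱼ.
Initial tableau (one row per fragment):
  row 1: a1 a2 b13 b14 b15 b16 b17
  row 2: b21 b22 b23 b24 a5 a6 b27
  row 3: b31 b32 a3 a4 b35 a6 a7
  row 4: b41 b42 a3 a4 a5 b46 b47
Rows 3 and 4 agree on X3; apply X3→X5 and equate their X5 entries.
Rows 2 and 3 agree on X5; apply X5→X2 and equate their X2 entries.
Rows 2 and 4 agree on X5; apply X5→X2 and equate their X2 entries.
Rows 2 and 3 agree on X2; apply X2→X1, X6 and equate their X1, X6 entries.
Rows 2 and 4 agree on X2; apply X2→X1, X6 and equate their X1, X6 entries.
No row becomes fully distinguished — the join is lossy.

No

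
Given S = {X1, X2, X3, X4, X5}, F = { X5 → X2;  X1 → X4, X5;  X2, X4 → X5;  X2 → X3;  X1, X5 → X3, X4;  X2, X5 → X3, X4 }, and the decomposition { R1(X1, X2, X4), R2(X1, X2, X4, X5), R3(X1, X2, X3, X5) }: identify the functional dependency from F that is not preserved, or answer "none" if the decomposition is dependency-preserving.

none

X5 → X2 lies within R2.
X1 → X4, X5 lies within R2.
X2, X4 → X5 lies within R2.
X2 → X3 lies within R3.
X1, X5 → X3, X4: restricted closure across fragments reaches X3, X4.
X2, X5 → X3, X4: restricted closure across fragments reaches X3, X4.
Every dependency is enforceable on the fragments, so the decomposition is dependency-preserving.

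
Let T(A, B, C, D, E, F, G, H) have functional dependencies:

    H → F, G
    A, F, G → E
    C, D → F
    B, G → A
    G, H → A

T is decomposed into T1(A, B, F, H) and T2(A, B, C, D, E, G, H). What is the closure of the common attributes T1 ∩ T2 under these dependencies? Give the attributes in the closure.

A, B, E, F, G, H

T1 ∩ T2 = {A, B, H}.
H → F, G applies, adding F, G
A, F, G → E applies, adding E
Closure: {A, B, E, F, G, H}.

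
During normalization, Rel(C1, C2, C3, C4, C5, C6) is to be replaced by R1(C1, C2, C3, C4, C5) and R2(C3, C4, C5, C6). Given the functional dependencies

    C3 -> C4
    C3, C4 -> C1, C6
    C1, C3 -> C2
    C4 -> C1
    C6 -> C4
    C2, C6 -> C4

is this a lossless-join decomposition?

Yes

Common attributes: R1 ∩ R2 = {C3, C4, C5}.
Closure of {C3, C4, C5}: C3, C4 → C1, C6 applies, adding C1, C6; C1, C3 → C2 applies, adding C2. So (C3, C4, C5)⁺ = {C1, C2, C3, C4, C5, C6}.
This closure contains every attribute of R1, so R1 ∩ R2 → R1. The join is lossless.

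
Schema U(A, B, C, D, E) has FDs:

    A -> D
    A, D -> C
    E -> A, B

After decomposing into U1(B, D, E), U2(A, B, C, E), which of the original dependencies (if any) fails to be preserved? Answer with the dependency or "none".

A -> D

Check A → D: no single fragment contains all of {A, D}, and the restricted closure of {A} across the fragments never reaches {D}.
A, D → C is preserved.
E → A, B is preserved.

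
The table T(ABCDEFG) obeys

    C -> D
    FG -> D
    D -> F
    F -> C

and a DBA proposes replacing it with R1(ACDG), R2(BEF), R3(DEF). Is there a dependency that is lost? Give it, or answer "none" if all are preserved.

C → D lies within R1.
FG → D: restricted closure across fragments reaches D.
D → F lies within R3.
F → C: restricted closure across fragments reaches C.
Every dependency is enforceable on the fragments, so the decomposition is dependency-preserving.

none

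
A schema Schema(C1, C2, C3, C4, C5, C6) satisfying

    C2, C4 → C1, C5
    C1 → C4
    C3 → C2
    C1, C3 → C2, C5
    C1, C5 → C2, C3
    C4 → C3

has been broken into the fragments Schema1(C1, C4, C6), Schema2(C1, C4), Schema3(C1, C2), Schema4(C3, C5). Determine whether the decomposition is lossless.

No

Chase test. Columns are C1, C2, C3, C4, C5, C6; row i has aⱼ where attribute j ∈ Schemai, else bᵢⱼ.
Initial tableau (one row per fragment):
  row 1: a1 b12 b13 a4 b15 a6
  row 2: a1 b22 b23 a4 b25 b26
  row 3: a1 a2 b33 b34 b35 b36
  row 4: b41 b42 a3 b44 a5 b46
Rows 1 and 3 agree on C1; apply C1→C4 and equate their C4 entries.
Rows 1 and 2 agree on C4; apply C4→C3 and equate their C3 entries.
Rows 1 and 3 agree on C4; apply C4→C3 and equate their C3 entries.
Rows 1 and 2 agree on C3; apply C3→C2 and equate their C2 entries.
Rows 1 and 3 agree on C3; apply C3→C2 and equate their C2 entries.
Rows 1 and 2 agree on C1, C3; apply C1, C3→C2, C5 and equate their C2, C5 entries.
Rows 1 and 3 agree on C1, C3; apply C1, C3→C2, C5 and equate their C2, C5 entries.
No row becomes fully distinguished — the join is lossy.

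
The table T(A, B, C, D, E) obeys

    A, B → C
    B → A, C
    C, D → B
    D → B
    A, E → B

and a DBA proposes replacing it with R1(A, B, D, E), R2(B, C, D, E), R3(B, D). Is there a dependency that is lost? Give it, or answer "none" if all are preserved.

A, B → C: restricted closure across fragments reaches C.
B → A, C: restricted closure across fragments reaches A, C.
C, D → B lies within R2.
D → B lies within R1.
A, E → B lies within R1.
Every dependency is enforceable on the fragments, so the decomposition is dependency-preserving.

none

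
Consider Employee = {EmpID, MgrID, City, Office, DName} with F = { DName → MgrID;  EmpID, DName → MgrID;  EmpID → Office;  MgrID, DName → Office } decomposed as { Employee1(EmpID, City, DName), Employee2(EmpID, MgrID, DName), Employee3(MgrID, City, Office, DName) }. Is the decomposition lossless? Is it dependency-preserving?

lossless but not dependency-preserving

Lossless test (chase): Rows 1 and 2 agree on DName; apply DName→MgrID and equate their MgrID entries. Rows 1 and 2 agree on EmpID; apply EmpID→Office and equate their Office entries. Rows 1 and 3 agree on MgrID, DName; apply MgrID, DName→Office and equate their Office entries. Row 1 is now all distinguished symbols — the join is lossless.
Dependency preservation: the restricted closure of {EmpID} across the fragments never reaches {Office}, so EmpID → Office cannot be enforced without a join — not preserved.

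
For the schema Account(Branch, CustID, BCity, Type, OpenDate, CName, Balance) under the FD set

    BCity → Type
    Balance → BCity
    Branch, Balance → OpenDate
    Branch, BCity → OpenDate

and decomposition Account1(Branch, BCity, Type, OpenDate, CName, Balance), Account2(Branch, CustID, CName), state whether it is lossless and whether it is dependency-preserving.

lossy but dependency-preserving

Lossless test: (Branch, CName)⁺ = {Branch, CName}, which is a superkey of neither fragment — lossy.
Dependency preservation: every FD's attributes lie within a single fragment, so each can be enforced locally — preserved.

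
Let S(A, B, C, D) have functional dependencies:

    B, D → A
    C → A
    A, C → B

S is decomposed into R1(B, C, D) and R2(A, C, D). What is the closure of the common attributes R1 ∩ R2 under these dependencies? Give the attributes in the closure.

A, B, C, D

R1 ∩ R2 = {C, D}.
C → A applies, adding A
A, C → B applies, adding B
Closure: {A, B, C, D}.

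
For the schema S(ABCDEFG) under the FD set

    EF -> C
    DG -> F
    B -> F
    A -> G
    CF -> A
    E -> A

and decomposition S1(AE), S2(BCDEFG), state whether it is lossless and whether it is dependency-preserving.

lossless but not dependency-preserving

Lossless test: (E)⁺ = {AEG}, which contains all of one fragment — lossless.
Dependency preservation: the restricted closure of {A} across the fragments never reaches {G}, so A → G cannot be enforced without a join — not preserved.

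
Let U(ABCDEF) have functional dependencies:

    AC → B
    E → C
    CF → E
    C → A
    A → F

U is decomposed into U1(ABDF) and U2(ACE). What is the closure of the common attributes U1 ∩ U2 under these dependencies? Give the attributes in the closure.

U1 ∩ U2 = {A}.
A → F applies, adding F
Closure: {AF}.

AF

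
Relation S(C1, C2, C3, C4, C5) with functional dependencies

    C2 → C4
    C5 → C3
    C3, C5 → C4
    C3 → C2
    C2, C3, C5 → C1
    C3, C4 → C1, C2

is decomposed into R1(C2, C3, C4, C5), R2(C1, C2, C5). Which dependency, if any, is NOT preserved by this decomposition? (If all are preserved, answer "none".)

Check C3, C4 → C1, C2: no single fragment contains all of {C1, C2, C3, C4}, and the restricted closure of {C3, C4} across the fragments never reaches {C1, C2}.
C2 → C4 is preserved.
C5 → C3 is preserved.
C3, C5 → C4 is preserved.
C3 → C2 is preserved.
C2, C3, C5 → C1 is preserved.

C3, C4 → C1, C2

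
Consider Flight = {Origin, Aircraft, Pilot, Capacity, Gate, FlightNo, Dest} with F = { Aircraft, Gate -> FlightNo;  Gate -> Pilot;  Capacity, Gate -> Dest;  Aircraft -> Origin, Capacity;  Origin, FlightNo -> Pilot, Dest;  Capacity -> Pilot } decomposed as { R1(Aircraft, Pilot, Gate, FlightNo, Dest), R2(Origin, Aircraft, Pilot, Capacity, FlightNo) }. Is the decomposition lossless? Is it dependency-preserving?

lossless but not dependency-preserving

Lossless test: (Aircraft, Pilot, FlightNo)⁺ = {Origin, Aircraft, Pilot, Capacity, FlightNo, Dest}, which contains all of one fragment — lossless.
Dependency preservation: the restricted closure of {Capacity, Gate} across the fragments never reaches {Dest}, so Capacity, Gate → Dest cannot be enforced without a join — not preserved.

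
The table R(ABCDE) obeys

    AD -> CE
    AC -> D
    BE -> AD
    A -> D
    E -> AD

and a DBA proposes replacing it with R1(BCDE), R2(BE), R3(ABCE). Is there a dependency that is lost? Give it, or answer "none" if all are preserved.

AD → CE: restricted closure across fragments reaches CE.
AC → D: restricted closure across fragments reaches D.
BE → AD: restricted closure across fragments reaches AD.
A → D: restricted closure across fragments reaches D.
E → AD: restricted closure across fragments reaches AD.
Every dependency is enforceable on the fragments, so the decomposition is dependency-preserving.

none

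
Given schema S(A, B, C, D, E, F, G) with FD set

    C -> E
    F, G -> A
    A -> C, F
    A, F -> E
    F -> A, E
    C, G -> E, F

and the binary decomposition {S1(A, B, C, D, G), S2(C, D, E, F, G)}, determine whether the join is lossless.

Common attributes: S1 ∩ S2 = {C, D, G}.
Closure of {C, D, G}: C → E applies, adding E; C, G → E, F applies, adding F; F, G → A applies, adding A. So (C, D, G)⁺ = {A, C, D, E, F, G}.
This closure contains every attribute of S2, so S1 ∩ S2 → S2. The join is lossless.

Yes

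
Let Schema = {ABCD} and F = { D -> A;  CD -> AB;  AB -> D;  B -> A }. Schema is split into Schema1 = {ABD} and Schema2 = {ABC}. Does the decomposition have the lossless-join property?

Common attributes: Schema1 ∩ Schema2 = {AB}.
Closure of {AB}: AB → D applies, adding D. So (AB)⁺ = {ABD}.
This closure contains every attribute of Schema1, so Schema1 ∩ Schema2 → Schema1. The join is lossless.

Yes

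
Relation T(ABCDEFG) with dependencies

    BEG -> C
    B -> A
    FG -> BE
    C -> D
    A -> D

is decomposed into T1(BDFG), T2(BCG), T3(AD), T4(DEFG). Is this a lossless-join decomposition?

No

Chase test. Columns are ABCDEFG; row i has aⱼ where attribute j ∈ Ti, else bᵢⱼ.
Initial tableau (one row per fragment):
  row 1: b11 a2 b13 a4 b15 a6 a7
  row 2: b21 a2 a3 b24 b25 b26 a7
  row 3: a1 b32 b33 a4 b35 b36 b37
  row 4: b41 b42 b43 a4 a5 a6 a7
Rows 1 and 2 agree on B; apply B→A and equate their A entries.
Rows 1 and 4 agree on FG; apply FG→BE and equate their BE entries.
Rows 1 and 2 agree on A; apply A→D and equate their D entries.
Rows 1 and 4 agree on BEG; apply BEG→C and equate their C entries.
Rows 1 and 4 agree on B; apply B→A and equate their A entries.
No row becomes fully distinguished — the join is lossy.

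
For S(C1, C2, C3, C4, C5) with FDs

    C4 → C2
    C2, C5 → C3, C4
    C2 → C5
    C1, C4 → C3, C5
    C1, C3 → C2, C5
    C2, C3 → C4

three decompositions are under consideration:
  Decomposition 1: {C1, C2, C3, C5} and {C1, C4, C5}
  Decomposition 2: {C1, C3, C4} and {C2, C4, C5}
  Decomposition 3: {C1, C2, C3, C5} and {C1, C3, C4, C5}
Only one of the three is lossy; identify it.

Decomposition 1: common = {C1, C5}, closure = {C1, C5} → lossy.
Decomposition 2: common = {C4}, closure = {C2, C3, C4, C5} → lossless.
Decomposition 3: common = {C1, C3, C5}, closure = {C1, C2, C3, C4, C5} → lossless.

Decomposition 1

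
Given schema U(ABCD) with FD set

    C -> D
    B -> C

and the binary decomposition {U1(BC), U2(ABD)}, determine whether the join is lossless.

Yes

Common attributes: U1 ∩ U2 = {B}.
Closure of {B}: B → C applies, adding C; C → D applies, adding D. So (B)⁺ = {BCD}.
This closure contains every attribute of U1, so U1 ∩ U2 → U1. The join is lossless.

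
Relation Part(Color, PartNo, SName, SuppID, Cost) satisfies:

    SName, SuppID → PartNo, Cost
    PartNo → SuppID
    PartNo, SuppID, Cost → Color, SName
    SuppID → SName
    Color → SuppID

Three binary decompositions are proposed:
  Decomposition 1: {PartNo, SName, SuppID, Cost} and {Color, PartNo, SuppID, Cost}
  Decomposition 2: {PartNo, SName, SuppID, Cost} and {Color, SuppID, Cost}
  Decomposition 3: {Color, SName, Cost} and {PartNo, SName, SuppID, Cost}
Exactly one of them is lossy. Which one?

Decomposition 3

Decomposition 1: common = {PartNo, SuppID, Cost}, closure = {Color, PartNo, SName, SuppID, Cost} → lossless.
Decomposition 2: common = {SuppID, Cost}, closure = {Color, PartNo, SName, SuppID, Cost} → lossless.
Decomposition 3: common = {SName, Cost}, closure = {SName, Cost} → lossy.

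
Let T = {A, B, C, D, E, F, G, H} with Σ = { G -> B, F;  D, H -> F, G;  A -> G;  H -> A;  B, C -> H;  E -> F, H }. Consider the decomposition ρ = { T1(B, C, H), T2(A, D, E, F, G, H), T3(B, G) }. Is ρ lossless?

No

Chase test. Columns are A, B, C, D, E, F, G, H; row i has aⱼ where attribute j ∈ Ti, else bᵢⱼ.
Initial tableau (one row per fragment):
  row 1: b11 a2 a3 b14 b15 b16 b17 a8
  row 2: a1 b22 b23 a4 a5 a6 a7 a8
  row 3: b31 a2 b33 b34 b35 b36 a7 b38
Rows 2 and 3 agree on G; apply G→B, F and equate their B, F entries.
Rows 1 and 2 agree on H; apply H→A and equate their A entries.
Rows 1 and 2 agree on A; apply A→G and equate their G entries.
Rows 1 and 2 agree on G; apply G→B, F and equate their B, F entries.
No row becomes fully distinguished — the join is lossy.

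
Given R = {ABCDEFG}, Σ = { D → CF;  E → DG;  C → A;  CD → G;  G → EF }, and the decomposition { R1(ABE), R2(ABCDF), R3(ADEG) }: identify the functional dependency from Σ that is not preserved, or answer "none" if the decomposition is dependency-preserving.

none

D → CF lies within R2.
E → DG lies within R3.
C → A lies within R2.
CD → G: restricted closure across fragments reaches G.
G → EF: restricted closure across fragments reaches EF.
Every dependency is enforceable on the fragments, so the decomposition is dependency-preserving.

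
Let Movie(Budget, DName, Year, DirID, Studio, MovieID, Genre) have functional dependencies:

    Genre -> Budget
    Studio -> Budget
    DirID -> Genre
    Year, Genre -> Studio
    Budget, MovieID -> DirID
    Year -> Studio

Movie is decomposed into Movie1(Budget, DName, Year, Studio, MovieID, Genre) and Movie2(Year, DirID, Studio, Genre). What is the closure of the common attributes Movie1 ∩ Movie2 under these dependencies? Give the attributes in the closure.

Movie1 ∩ Movie2 = {Year, Studio, Genre}.
Genre → Budget applies, adding Budget
Closure: {Budget, Year, Studio, Genre}.

Budget, Year, Studio, Genre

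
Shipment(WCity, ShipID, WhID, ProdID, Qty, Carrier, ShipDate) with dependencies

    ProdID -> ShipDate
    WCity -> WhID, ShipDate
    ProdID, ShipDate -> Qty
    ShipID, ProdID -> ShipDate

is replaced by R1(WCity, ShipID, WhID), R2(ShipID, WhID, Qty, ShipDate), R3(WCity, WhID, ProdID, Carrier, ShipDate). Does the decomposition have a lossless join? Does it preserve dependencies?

Lossless test (chase): Rows 1 and 3 agree on WCity; apply WCity→WhID, ShipDate and equate their WhID, ShipDate entries. No row becomes fully distinguished — the join is lossy.
Dependency preservation: the restricted closure of {ProdID, ShipDate} across the fragments never reaches {Qty}, so ProdID, ShipDate → Qty cannot be enforced without a join — not preserved.

lossy and not dependency-preserving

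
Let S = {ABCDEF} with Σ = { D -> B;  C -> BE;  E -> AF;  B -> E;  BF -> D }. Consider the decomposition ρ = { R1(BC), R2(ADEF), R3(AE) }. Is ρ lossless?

Chase test. Columns are ABCDEF; row i has aⱼ where attribute j ∈ Ri, else bᵢⱼ.
Initial tableau (one row per fragment):
  row 1: b11 a2 a3 b14 b15 b16
  row 2: a1 b22 b23 a4 a5 a6
  row 3: a1 b32 b33 b34 a5 b36
Rows 2 and 3 agree on E; apply E→AF and equate their AF entries.
No row becomes fully distinguished — the join is lossy.

No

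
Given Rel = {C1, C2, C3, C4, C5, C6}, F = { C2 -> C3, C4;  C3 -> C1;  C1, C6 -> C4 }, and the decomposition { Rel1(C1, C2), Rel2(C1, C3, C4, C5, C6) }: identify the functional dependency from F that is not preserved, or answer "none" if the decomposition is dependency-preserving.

C2 -> C3, C4

Check C2 → C3, C4: no single fragment contains all of {C2, C3, C4}, and the restricted closure of {C2} across the fragments never reaches {C3, C4}.
C3 → C1 is preserved.
C1, C6 → C4 is preserved.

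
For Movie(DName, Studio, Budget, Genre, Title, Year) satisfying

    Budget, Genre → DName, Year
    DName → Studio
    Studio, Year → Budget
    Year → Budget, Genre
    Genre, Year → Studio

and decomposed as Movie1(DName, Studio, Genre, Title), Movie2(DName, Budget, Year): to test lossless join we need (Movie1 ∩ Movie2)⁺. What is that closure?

DName, Studio

Movie1 ∩ Movie2 = {DName}.
DName → Studio applies, adding Studio
Closure: {DName, Studio}.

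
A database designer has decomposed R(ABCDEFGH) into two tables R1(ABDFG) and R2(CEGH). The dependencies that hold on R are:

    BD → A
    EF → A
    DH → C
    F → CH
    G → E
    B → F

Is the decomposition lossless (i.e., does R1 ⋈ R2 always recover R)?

No

Common attributes: R1 ∩ R2 = {G}.
Closure of {G}: G → E applies, adding E. So (G)⁺ = {EG}.
The closure contains neither all of R1 = {ABDFG} nor all of R2 = {CEGH}, so the common attributes are not a superkey of either fragment. The join is lossy.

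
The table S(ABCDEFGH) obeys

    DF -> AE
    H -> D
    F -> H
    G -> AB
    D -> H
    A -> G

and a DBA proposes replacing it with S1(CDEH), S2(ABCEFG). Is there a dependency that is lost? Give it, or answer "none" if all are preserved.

F -> H

Check F → H: no single fragment contains all of {FH}, and the restricted closure of {F} across the fragments never reaches {H}.
DF → AE is preserved.
H → D is preserved.
G → AB is preserved.
D → H is preserved.
A → G is preserved.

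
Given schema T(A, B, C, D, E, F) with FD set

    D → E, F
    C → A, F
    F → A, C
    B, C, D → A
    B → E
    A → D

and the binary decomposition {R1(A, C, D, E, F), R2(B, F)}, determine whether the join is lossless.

Yes

Common attributes: R1 ∩ R2 = {F}.
Closure of {F}: F → A, C applies, adding A, C; A → D applies, adding D; D → E, F applies, adding E. So (F)⁺ = {A, C, D, E, F}.
This closure contains every attribute of R1, so R1 ∩ R2 → R1. The join is lossless.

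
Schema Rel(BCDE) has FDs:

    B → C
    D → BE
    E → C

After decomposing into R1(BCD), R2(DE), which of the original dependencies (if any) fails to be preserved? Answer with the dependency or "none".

E → C

Check E → C: no single fragment contains all of {CE}, and the restricted closure of {E} across the fragments never reaches {C}.
B → C is preserved.
D → BE is preserved.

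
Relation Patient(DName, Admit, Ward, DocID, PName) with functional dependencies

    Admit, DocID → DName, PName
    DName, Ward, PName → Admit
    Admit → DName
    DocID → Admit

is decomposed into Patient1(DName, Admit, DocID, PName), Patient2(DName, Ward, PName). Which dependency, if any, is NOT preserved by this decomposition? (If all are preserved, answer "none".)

Check DName, Ward, PName → Admit: no single fragment contains all of {DName, Admit, Ward, PName}, and the restricted closure of {DName, Ward, PName} across the fragments never reaches {Admit}.
Admit, DocID → DName, PName is preserved.
Admit → DName is preserved.
DocID → Admit is preserved.

DName, Ward, PName → Admit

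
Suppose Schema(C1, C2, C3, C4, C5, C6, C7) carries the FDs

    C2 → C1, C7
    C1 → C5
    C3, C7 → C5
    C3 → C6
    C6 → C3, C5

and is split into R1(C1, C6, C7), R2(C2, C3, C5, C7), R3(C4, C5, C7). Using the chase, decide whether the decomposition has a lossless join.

No

Chase test. Columns are C1, C2, C3, C4, C5, C6, C7; row i has aⱼ where attribute j ∈ Ri, else bᵢⱼ.
Initial tableau (one row per fragment):
  row 1: a1 b12 b13 b14 b15 a6 a7
  row 2: b21 a2 a3 b24 a5 b26 a7
  row 3: b31 b32 b33 a4 a5 b36 a7
No row becomes fully distinguished — the join is lossy.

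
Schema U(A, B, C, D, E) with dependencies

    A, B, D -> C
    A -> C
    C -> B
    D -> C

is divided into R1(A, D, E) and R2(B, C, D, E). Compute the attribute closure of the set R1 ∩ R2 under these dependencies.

R1 ∩ R2 = {D, E}.
D → C applies, adding C
C → B applies, adding B
Closure: {B, C, D, E}.

B, C, D, E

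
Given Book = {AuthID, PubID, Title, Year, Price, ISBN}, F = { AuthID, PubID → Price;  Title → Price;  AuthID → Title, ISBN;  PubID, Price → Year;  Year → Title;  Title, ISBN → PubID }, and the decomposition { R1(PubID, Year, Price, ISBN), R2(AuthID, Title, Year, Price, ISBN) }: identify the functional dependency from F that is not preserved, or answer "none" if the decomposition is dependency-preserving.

AuthID, PubID → Price: restricted closure across fragments reaches Price.
Title → Price lies within R2.
AuthID → Title, ISBN lies within R2.
PubID, Price → Year lies within R1.
Year → Title lies within R2.
Title, ISBN → PubID: restricted closure across fragments reaches PubID.
Every dependency is enforceable on the fragments, so the decomposition is dependency-preserving.

none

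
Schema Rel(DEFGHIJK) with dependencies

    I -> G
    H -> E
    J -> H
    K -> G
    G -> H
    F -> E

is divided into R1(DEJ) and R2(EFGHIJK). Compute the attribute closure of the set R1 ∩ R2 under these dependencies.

EHJ

R1 ∩ R2 = {EJ}.
J → H applies, adding H
Closure: {EHJ}.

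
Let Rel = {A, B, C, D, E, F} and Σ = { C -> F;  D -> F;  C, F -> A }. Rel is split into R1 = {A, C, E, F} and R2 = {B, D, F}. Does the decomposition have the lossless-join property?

No

Common attributes: R1 ∩ R2 = {F}.
No dependency enlarges {F}, so (F)⁺ = {F}.
The closure contains neither all of R1 = {A, C, E, F} nor all of R2 = {B, D, F}, so the common attributes are not a superkey of either fragment. The join is lossy.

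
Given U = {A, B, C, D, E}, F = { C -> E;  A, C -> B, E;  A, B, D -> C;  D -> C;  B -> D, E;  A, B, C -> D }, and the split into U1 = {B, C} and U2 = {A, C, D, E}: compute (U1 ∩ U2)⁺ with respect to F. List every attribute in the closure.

C, E

U1 ∩ U2 = {C}.
C → E applies, adding E
Closure: {C, E}.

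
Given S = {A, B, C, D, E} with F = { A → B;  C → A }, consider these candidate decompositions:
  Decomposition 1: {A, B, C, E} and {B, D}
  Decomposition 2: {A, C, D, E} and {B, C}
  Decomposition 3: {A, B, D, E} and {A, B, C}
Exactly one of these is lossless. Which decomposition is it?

Decomposition 2

Decomposition 1: common = {B}, closure = {B} → lossy.
Decomposition 2: common = {C}, closure = {A, B, C} → lossless.
Decomposition 3: common = {A, B}, closure = {A, B} → lossy.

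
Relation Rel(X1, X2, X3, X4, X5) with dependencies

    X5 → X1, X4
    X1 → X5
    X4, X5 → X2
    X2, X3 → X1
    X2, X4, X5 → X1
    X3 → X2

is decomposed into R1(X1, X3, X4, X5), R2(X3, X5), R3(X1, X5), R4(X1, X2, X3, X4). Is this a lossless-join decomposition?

Yes

Chase test. Columns are X1, X2, X3, X4, X5; row i has aⱼ where attribute j ∈ Ri, else bᵢⱼ.
Initial tableau (one row per fragment):
  row 1: a1 b12 a3 a4 a5
  row 2: b21 b22 a3 b24 a5
  row 3: a1 b32 b33 b34 a5
  row 4: a1 a2 a3 a4 b45
Rows 1 and 2 agree on X5; apply X5→X1, X4 and equate their X1, X4 entries.
Rows 1 and 3 agree on X5; apply X5→X1, X4 and equate their X1, X4 entries.
Rows 1 and 4 agree on X1; apply X1→X5 and equate their X5 entries.
Rows 1 and 2 agree on X4, X5; apply X4, X5→X2 and equate their X2 entries.
Rows 1 and 3 agree on X4, X5; apply X4, X5→X2 and equate their X2 entries.
Rows 1 and 4 agree on X4, X5; apply X4, X5→X2 and equate their X2 entries.
Row 1 is now all distinguished symbols — the join is lossless.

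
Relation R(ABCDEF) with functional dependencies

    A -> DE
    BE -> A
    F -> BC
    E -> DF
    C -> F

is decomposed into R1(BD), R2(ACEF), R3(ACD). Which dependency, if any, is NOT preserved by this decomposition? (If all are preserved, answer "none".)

F -> BC

Check F → BC: no single fragment contains all of {BCF}, and the restricted closure of {F} across the fragments never reaches {BC}.
A → DE is preserved.
BE → A is preserved.
E → DF is preserved.
C → F is preserved.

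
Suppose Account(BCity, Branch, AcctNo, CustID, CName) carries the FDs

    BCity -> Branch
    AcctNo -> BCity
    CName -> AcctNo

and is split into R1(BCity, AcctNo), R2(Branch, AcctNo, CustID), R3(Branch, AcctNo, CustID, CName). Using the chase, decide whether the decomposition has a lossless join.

Yes

Chase test. Columns are BCity, Branch, AcctNo, CustID, CName; row i has aⱼ where attribute j ∈ Ri, else bᵢⱼ.
Initial tableau (one row per fragment):
  row 1: a1 b12 a3 b14 b15
  row 2: b21 a2 a3 a4 b25
  row 3: b31 a2 a3 a4 a5
Rows 1 and 2 agree on AcctNo; apply AcctNo→BCity and equate their BCity entries.
Rows 1 and 3 agree on AcctNo; apply AcctNo→BCity and equate their BCity entries.
Rows 1 and 2 agree on BCity; apply BCity→Branch and equate their Branch entries.
Row 3 is now all distinguished symbols — the join is lossless.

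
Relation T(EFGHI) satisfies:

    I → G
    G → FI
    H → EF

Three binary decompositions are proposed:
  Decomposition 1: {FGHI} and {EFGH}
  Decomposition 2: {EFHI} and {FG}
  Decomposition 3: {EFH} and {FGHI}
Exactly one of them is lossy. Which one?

Decomposition 2

Decomposition 1: common = {FGH}, closure = {EFGHI} → lossless.
Decomposition 2: common = {F}, closure = {F} → lossy.
Decomposition 3: common = {FH}, closure = {EFH} → lossless.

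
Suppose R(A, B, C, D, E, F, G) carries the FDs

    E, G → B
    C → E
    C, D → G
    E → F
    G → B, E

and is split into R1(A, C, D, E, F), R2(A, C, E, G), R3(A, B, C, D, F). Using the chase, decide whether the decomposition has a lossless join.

Chase test. Columns are A, B, C, D, E, F, G; row i has aⱼ where attribute j ∈ Ri, else bᵢⱼ.
Initial tableau (one row per fragment):
  row 1: a1 b12 a3 a4 a5 a6 b17
  row 2: a1 b22 a3 b24 a5 b26 a7
  row 3: a1 a2 a3 a4 b35 a6 b37
Rows 1 and 3 agree on C; apply C→E and equate their E entries.
Rows 1 and 3 agree on C, D; apply C, D→G and equate their G entries.
Rows 1 and 2 agree on E; apply E→F and equate their F entries.
Rows 1 and 3 agree on G; apply G→B, E and equate their B, E entries.
No row becomes fully distinguished — the join is lossy.

No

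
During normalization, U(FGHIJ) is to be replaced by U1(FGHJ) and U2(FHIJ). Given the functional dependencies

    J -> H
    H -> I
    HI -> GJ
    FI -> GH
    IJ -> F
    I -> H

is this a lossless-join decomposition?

Common attributes: U1 ∩ U2 = {FHJ}.
Closure of {FHJ}: H → I applies, adding I; HI → GJ applies, adding G. So (FHJ)⁺ = {FGHIJ}.
This closure contains every attribute of U1, so U1 ∩ U2 → U1. The join is lossless.

Yes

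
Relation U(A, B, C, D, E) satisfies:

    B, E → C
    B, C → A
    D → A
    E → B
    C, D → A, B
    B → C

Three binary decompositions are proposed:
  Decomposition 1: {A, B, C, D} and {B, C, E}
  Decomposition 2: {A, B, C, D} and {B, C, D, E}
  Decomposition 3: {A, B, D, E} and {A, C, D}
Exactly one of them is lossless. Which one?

Decomposition 2

Decomposition 1: common = {B, C}, closure = {A, B, C} → lossy.
Decomposition 2: common = {B, C, D}, closure = {A, B, C, D} → lossless.
Decomposition 3: common = {A, D}, closure = {A, D} → lossy.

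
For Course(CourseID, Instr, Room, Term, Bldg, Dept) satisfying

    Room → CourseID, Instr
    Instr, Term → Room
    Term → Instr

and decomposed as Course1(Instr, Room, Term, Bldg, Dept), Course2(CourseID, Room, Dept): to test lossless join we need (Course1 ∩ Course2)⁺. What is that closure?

CourseID, Instr, Room, Dept

Course1 ∩ Course2 = {Room, Dept}.
Room → CourseID, Instr applies, adding CourseID, Instr
Closure: {CourseID, Instr, Room, Dept}.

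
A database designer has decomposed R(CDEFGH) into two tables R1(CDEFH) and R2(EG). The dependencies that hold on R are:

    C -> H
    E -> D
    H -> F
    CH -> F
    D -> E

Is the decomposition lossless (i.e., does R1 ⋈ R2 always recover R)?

No

Common attributes: R1 ∩ R2 = {E}.
Closure of {E}: E → D applies, adding D. So (E)⁺ = {DE}.
The closure contains neither all of R1 = {CDEFH} nor all of R2 = {EG}, so the common attributes are not a superkey of either fragment. The join is lossy.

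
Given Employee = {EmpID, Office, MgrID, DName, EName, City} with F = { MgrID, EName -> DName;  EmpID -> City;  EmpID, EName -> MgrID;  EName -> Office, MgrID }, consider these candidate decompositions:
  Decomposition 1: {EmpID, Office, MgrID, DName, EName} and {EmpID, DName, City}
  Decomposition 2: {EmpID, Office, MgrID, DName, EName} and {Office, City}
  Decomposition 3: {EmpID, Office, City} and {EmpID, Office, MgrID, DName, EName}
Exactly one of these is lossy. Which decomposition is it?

Decomposition 1: common = {EmpID, DName}, closure = {EmpID, DName, City} → lossless.
Decomposition 2: common = {Office}, closure = {Office} → lossy.
Decomposition 3: common = {EmpID, Office}, closure = {EmpID, Office, City} → lossless.

Decomposition 2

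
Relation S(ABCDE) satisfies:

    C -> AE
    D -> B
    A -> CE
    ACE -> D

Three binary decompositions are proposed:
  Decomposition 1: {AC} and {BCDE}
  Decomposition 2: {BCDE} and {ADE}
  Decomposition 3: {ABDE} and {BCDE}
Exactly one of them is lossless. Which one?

Decomposition 1: common = {C}, closure = {ABCDE} → lossless.
Decomposition 2: common = {DE}, closure = {BDE} → lossy.
Decomposition 3: common = {BDE}, closure = {BDE} → lossy.

Decomposition 1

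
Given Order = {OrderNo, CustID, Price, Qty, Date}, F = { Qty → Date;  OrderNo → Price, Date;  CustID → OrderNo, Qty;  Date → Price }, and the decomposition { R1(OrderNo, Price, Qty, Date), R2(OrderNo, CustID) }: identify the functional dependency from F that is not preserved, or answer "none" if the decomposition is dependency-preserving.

CustID → OrderNo, Qty

Check CustID → OrderNo, Qty: no single fragment contains all of {OrderNo, CustID, Qty}, and the restricted closure of {CustID} across the fragments never reaches {OrderNo, Qty}.
Qty → Date is preserved.
OrderNo → Price, Date is preserved.
Date → Price is preserved.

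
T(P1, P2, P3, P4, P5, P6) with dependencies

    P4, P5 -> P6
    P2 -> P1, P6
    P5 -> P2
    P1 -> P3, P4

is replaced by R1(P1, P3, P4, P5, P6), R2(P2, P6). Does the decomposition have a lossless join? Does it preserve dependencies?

lossy and not dependency-preserving

Lossless test: (P6)⁺ = {P6}, which is a superkey of neither fragment — lossy.
Dependency preservation: the restricted closure of {P2} across the fragments never reaches {P1, P6}, so P2 → P1, P6 cannot be enforced without a join — not preserved.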